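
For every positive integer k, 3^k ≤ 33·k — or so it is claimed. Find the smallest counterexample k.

k = 5

A counterexample is any positive integer k such that 3^k > 33·k; we check each in order.
The first 4 eligible values, up to k = 4, all satisfy the conclusion.
k = 5: 3^k = 243 and 33·k = 165, so 243 > 165.
Hence k = 5 is a counterexample.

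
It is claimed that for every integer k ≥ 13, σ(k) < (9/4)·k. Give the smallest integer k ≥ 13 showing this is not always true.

k = 24

For k = 13, 14, 15, 16, …, 21, 22, 23 the conclusion holds.
k = 24: σ(24) = 60; 60 ≥ 54.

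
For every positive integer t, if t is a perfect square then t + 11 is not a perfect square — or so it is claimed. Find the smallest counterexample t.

t = 25

The first 4 eligible values, up to t = 16, all satisfy the conclusion.
t = 25: 25 = 5² and 25 + 11 = 36 = 6².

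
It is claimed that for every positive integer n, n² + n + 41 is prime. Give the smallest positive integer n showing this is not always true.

n = 40

Check each positive integer n in order until n² + n + 41 is not prime.
For n = 1, 2, 3, 4, …, 37, 38, 39 the conclusion holds.
n = 40: n² + n + 41 = 1681 = 41 × 41, composite.
Thus n = 40 disproves the claim, and no smaller n works.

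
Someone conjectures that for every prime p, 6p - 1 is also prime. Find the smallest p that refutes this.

p = 11

The first 4 eligible values, up to p = 7, all satisfy the conclusion.
p = 11: 6p - 1 = 65 = 5 × 13, not prime.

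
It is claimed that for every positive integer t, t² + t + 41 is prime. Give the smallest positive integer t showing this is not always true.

Check each positive integer t in order until t² + t + 41 is not prime.
For t = 1, 2, 3, 4, …, 37, 38, 39 the conclusion holds.
t = 40: t² + t + 41 = 1681 = 41 × 41, composite.

t = 40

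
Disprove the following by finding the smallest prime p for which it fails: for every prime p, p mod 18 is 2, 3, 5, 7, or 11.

Check each prime p in order until the claim fails.
For p = 2, 3, 5, 7, 11 the conclusion holds.
p = 13: 13 mod 18 = 13 — not in {2, 3, 5, 7, 11}.
Hence p = 13 is a counterexample.

p = 13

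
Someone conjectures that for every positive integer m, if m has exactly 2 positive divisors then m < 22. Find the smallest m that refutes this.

m = 23

Check each positive integer m in order until m has exactly 2 positive divisors but the claim fails.
The first 8 eligible values, up to m = 19, all satisfy the conclusion.
m = 23: τ(23) = 2; 23 ≥ 22.
So m = 23 is the smallest counterexample.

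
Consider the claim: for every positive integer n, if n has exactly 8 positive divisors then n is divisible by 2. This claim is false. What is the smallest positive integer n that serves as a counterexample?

A counterexample is any positive integer n such that n has exactly 8 positive divisors but n is not divisible by 2; we check each in order.
For n = 24, 30, 40, 42, …, 88, 102, 104 the conclusion holds.
n = 105: τ(105) = 8; 105 mod 2 = 1.
So n = 105 is the smallest counterexample.

n = 105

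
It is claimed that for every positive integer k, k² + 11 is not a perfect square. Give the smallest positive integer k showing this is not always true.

k = 5

We need the least positive integer k for which k² + 11 is a perfect square.
For k = 1, 2, 3, 4 the conclusion holds.
k = 5: 5² + 11 = 36 = 6², a perfect square.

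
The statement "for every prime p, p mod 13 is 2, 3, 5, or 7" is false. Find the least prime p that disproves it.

p = 2: 2 mod 13 = 2.
p = 3: 3 mod 13 = 3.
p = 5: 5 mod 13 = 5.
p = 7: 7 mod 13 = 7.
p = 11: 11 mod 13 = 11 — not in {2, 3, 5, 7}.
Hence p = 11 is a counterexample.

p = 11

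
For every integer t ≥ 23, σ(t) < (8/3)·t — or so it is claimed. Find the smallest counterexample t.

t = 60

We need the least integer t ≥ 23 for which the claim fails.
For t = 23, 24, 25, 26, …, 57, 58, 59 the conclusion holds.
t = 60: σ(60) = 168; 168 ≥ 160.
So t = 60 is the smallest counterexample.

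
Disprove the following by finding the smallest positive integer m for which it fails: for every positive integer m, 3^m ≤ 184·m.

m = 7

We need the least positive integer m for which 3^m > 184·m.
m = 1: 3^m = 3 and 184·m = 184, so 3 ≤ 184.
m = 2: 3^m = 9 and 184·m = 368, so 9 ≤ 368.
m = 3: 3^m = 27 and 184·m = 552, so 27 ≤ 552.
m = 4: 3^m = 81 and 184·m = 736, so 81 ≤ 736.
m = 5: 3^m = 243 and 184·m = 920, so 243 ≤ 920.
m = 6: 3^m = 729 and 184·m = 1104, so 729 ≤ 1104.
m = 7: 3^m = 2187 and 184·m = 1288, so 2187 > 1288.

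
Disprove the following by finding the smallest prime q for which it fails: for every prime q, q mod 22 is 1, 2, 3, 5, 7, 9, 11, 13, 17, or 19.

Check each prime q in order until the claim fails.
For q = 2, 3, 5, 7, …, 23, 29, 31 the conclusion holds.
q = 37: 37 mod 22 = 15 — not in {1, 2, 3, 5, 7, 9, 11, 13, 17, 19}.
Hence q = 37 is a counterexample.

q = 37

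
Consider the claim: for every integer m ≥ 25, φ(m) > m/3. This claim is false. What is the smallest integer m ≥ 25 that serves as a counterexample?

m = 30

Check each integer m ≥ 25 in order until the claim fails.
The first 5 eligible values, up to m = 29, all satisfy the conclusion.
m = 30: φ(30) = 8 and 30/3 = 10, so φ(30) ≤ 30/3.
So m = 30 is the smallest counterexample.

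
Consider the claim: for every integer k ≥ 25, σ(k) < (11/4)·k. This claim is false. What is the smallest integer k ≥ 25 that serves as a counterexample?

k = 60

Check each integer k ≥ 25 in order until the claim fails.
The first 35 eligible values, up to k = 59, all satisfy the conclusion.
k = 60: σ(60) = 168; 168 ≥ 165.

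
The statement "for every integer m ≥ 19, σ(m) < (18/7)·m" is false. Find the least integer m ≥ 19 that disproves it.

A counterexample is any integer m ≥ 19 such that the claim fails; we check each in order.
For m = 19, 20, 21, 22, …, 45, 46, 47 the conclusion holds.
m = 48: σ(48) = 124; 124 ≥ 864/7.
Thus m = 48 disproves the claim, and no smaller m works.

m = 48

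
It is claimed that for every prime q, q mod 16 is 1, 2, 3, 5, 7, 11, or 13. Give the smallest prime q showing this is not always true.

q = 31

A counterexample is any prime q such that the claim fails; we check each in order.
For q = 2, 3, 5, 7, 11, 13, 17, 19, 23, 29 the conclusion holds.
q = 31: 31 mod 16 = 15 — not in {1, 2, 3, 5, 7, 11, 13}.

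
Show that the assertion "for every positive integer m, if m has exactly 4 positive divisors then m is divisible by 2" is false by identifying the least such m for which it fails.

Check each positive integer m in order until m has exactly 4 positive divisors but m is not divisible by 2.
m = 6: τ(6) = 4; 6 mod 2 = 0.
m = 8: τ(8) = 4; 8 mod 2 = 0.
m = 10: τ(10) = 4; 10 mod 2 = 0.
m = 14: τ(14) = 4; 14 mod 2 = 0.
m = 15: τ(15) = 4; 15 mod 2 = 1.

m = 15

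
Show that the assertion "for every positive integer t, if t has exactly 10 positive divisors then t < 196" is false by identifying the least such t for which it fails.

Check each positive integer t in order until t has exactly 10 positive divisors but the claim fails.
t = 48: τ(48) = 10; 48 < 196.
t = 80: τ(80) = 10; 80 < 196.
t = 112: τ(112) = 10; 112 < 196.
t = 162: τ(162) = 10; 162 < 196.
t = 176: τ(176) = 10; 176 < 196.
t = 208: τ(208) = 10; 208 ≥ 196.
Thus t = 208 disproves the claim, and no smaller t works.

t = 208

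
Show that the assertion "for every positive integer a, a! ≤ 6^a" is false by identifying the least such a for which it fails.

Check each positive integer a in order until a! > 6^a.
The first 13 eligible values, up to a = 13, all satisfy the conclusion.
a = 14: a! = 87178291200 and 6^a = 78364164096, so 87178291200 > 78364164096.
Hence a = 14 is a counterexample.

a = 14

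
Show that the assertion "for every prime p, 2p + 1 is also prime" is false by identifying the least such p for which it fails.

A counterexample is any prime p such that 2p + 1 is not prime; we check each in order.
For p = 2, 3, 5 the conclusion holds.
p = 7: 2p + 1 = 15 = 3 × 5, not prime.
Thus p = 7 disproves the claim, and no smaller p works.

p = 7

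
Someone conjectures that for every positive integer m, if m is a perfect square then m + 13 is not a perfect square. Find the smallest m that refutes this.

We need the least positive integer m for which m is a perfect square but m + 13 is a perfect square.
m = 1: 1 + 13 = 14, not a perfect square.
m = 4: 4 + 13 = 17, not a perfect square.
m = 9: 9 + 13 = 22, not a perfect square.
m = 16: 16 + 13 = 29, not a perfect square.
m = 25: 25 + 13 = 38, not a perfect square.
m = 36: 36 = 6² and 36 + 13 = 49 = 7².
Hence m = 36 is a counterexample.

m = 36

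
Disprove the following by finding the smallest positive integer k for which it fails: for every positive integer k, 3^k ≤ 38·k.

k = 5

The first 4 eligible values, up to k = 4, all satisfy the conclusion.
k = 5: 3^k = 243 and 38·k = 190, so 243 > 190.
Hence k = 5 is a counterexample.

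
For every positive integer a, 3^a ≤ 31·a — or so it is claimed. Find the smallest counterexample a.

a = 5

Check each positive integer a in order until 3^a > 31·a.
For a = 1, 2, 3, 4 the conclusion holds.
a = 5: 3^a = 243 and 31·a = 155, so 243 > 155.
So a = 5 is the smallest counterexample.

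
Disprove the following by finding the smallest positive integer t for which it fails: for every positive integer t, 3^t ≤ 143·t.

A counterexample is any positive integer t such that 3^t > 143·t; we check each in order.
For t = 1, 2, 3, 4, 5, 6 the conclusion holds.
t = 7: 3^t = 2187 and 143·t = 1001, so 2187 > 1001.

t = 7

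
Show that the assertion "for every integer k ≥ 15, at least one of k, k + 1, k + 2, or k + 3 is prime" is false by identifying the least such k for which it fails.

k = 24

Check each integer k ≥ 15 in order until k, k + 1, k + 2, k + 3 are all composite.
For k = 15, 16, 17, 18, 19, 20, 21, 22, 23 the conclusion holds.
k = 24: 24 = 2 × 12; 25 = 5 × 5; 26 = 2 × 13; 27 = 3 × 9 — all composite.
Hence k = 24 is a counterexample.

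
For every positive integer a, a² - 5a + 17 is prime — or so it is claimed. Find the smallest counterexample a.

A counterexample is any positive integer a such that a² - 5a + 17 is not prime; we check each in order.
For a = 1, 2, 3, 4, …, 10, 11, 12 the conclusion holds.
a = 13: a² - 5a + 17 = 121 = 11 × 11, composite.

a = 13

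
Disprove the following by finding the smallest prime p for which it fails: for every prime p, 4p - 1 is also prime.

We need the least prime p for which 4p - 1 is not prime.
p = 2: 4p - 1 = 7, prime.
p = 3: 4p - 1 = 11, prime.
p = 5: 4p - 1 = 19, prime.
p = 7: 4p - 1 = 27 = 3 × 9, not prime.

p = 7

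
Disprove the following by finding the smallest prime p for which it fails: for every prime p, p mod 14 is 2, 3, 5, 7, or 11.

p = 13

The first 5 eligible values, up to p = 11, all satisfy the conclusion.
p = 13: 13 mod 14 = 13 — not in {2, 3, 5, 7, 11}.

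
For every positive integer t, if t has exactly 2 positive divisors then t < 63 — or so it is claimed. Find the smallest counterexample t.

We need the least positive integer t for which t has exactly 2 positive divisors but the claim fails.
For t = 2, 3, 5, 7, …, 53, 59, 61 the conclusion holds.
t = 67: τ(67) = 2; 67 ≥ 63.
Hence t = 67 is a counterexample.

t = 67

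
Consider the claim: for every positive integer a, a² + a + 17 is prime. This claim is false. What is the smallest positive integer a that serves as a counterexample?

For a = 1, 2, 3, 4, …, 13, 14, 15 the conclusion holds.
a = 16: a² + a + 17 = 289 = 17 × 17, composite.
So a = 16 is the smallest counterexample.

a = 16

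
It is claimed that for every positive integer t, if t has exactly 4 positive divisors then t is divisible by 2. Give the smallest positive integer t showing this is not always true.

A counterexample is any positive integer t such that t has exactly 4 positive divisors but t is not divisible by 2; we check each in order.
The first 4 eligible values, up to t = 14, all satisfy the conclusion.
t = 15: τ(15) = 4; 15 mod 2 = 1.

t = 15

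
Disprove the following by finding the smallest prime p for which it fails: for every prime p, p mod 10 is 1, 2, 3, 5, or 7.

A counterexample is any prime p such that the claim fails; we check each in order.
For p = 2, 3, 5, 7, 11, 13, 17 the conclusion holds.
p = 19: 19 mod 10 = 9 — not in {1, 2, 3, 5, 7}.
So p = 19 is the smallest counterexample.

p = 19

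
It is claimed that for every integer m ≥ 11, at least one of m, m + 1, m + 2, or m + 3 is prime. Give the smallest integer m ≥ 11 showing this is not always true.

m = 24

Check each integer m ≥ 11 in order until m, m + 1, m + 2, m + 3 are all composite.
For m = 11, 12, 13, 14, …, 21, 22, 23 the conclusion holds.
m = 24: 24 = 2 × 12; 25 = 5 × 5; 26 = 2 × 13; 27 = 3 × 9 — all composite.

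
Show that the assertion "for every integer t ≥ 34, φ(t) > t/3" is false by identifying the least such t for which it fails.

t = 36

t = 34: φ(34) = 16 and 34/3 = 34/3, so φ(34) > 34/3.
t = 35: φ(35) = 24 and 35/3 = 35/3, so φ(35) > 35/3.
t = 36: φ(36) = 12 and 36/3 = 12, so φ(36) ≤ 36/3.
Thus t = 36 disproves the claim, and no smaller t works.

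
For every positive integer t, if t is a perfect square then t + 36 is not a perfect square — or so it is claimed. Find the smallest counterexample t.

t = 64

We need the least positive integer t for which t is a perfect square but t + 36 is a perfect square.
t = 1: 1 + 36 = 37, not a perfect square.
t = 4: 4 + 36 = 40, not a perfect square.
t = 9: 9 + 36 = 45, not a perfect square.
t = 16: 16 + 36 = 52, not a perfect square.
t = 25: 25 + 36 = 61, not a perfect square.
t = 36: 36 + 36 = 72, not a perfect square.
t = 49: 49 + 36 = 85, not a perfect square.
t = 64: 64 = 8² and 64 + 36 = 100 = 10².
Thus t = 64 disproves the claim, and no smaller t works.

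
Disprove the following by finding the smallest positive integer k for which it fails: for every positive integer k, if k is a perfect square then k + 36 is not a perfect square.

k = 64

k = 1: 1 + 36 = 37, not a perfect square.
k = 4: 4 + 36 = 40, not a perfect square.
k = 9: 9 + 36 = 45, not a perfect square.
k = 16: 16 + 36 = 52, not a perfect square.
k = 25: 25 + 36 = 61, not a perfect square.
k = 36: 36 + 36 = 72, not a perfect square.
k = 49: 49 + 36 = 85, not a perfect square.
k = 64: 64 = 8² and 64 + 36 = 100 = 10².
Thus k = 64 disproves the claim, and no smaller k works.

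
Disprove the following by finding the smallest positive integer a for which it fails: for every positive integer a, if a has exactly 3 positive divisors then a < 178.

a = 289

Check each positive integer a in order until a has exactly 3 positive divisors but the claim fails.
The first 6 eligible values, up to a = 169, all satisfy the conclusion.
a = 289: τ(289) = 3; 289 ≥ 178.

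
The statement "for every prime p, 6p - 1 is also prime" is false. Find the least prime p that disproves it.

Check each prime p in order until 6p - 1 is not prime.
The first 4 eligible values, up to p = 7, all satisfy the conclusion.
p = 11: 6p - 1 = 65 = 5 × 13, not prime.
So p = 11 is the smallest counterexample.

p = 11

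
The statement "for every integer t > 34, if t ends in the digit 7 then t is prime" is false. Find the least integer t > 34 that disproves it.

Check each integer t > 34 in order until t ends in the digit 7 but t is not prime.
t = 37: 37 ends in 7 and is prime.
t = 47: 47 ends in 7 and is prime.
t = 57: 57 ends in 7; 57 = 3 × 19, composite.
So t = 57 is the smallest counterexample.

t = 57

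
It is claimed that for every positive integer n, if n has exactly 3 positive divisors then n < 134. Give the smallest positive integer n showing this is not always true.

n = 169

Check each positive integer n in order until n has exactly 3 positive divisors but the claim fails.
n = 4: τ(4) = 3; 4 < 134.
n = 9: τ(9) = 3; 9 < 134.
n = 25: τ(25) = 3; 25 < 134.
n = 49: τ(49) = 3; 49 < 134.
n = 121: τ(121) = 3; 121 < 134.
n = 169: τ(169) = 3; 169 ≥ 134.
Thus n = 169 disproves the claim, and no smaller n works.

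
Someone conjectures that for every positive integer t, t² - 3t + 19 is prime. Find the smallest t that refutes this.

t = 18

We need the least positive integer t for which t² - 3t + 19 is not prime.
For t = 1, 2, 3, 4, …, 15, 16, 17 the conclusion holds.
t = 18: t² - 3t + 19 = 289 = 17 × 17, composite.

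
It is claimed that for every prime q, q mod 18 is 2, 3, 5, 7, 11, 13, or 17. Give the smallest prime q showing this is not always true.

A counterexample is any prime q such that the claim fails; we check each in order.
q = 2: 2 mod 18 = 2.
q = 3: 3 mod 18 = 3.
q = 5: 5 mod 18 = 5.
q = 7: 7 mod 18 = 7.
q = 11: 11 mod 18 = 11.
q = 13: 13 mod 18 = 13.
q = 17: 17 mod 18 = 17.
q = 19: 19 mod 18 = 1 — not in {2, 3, 5, 7, 11, 13, 17}.
So q = 19 is the smallest counterexample.

q = 19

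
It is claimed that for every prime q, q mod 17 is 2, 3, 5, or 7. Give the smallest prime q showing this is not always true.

q = 11

Check each prime q in order until the claim fails.
For q = 2, 3, 5, 7 the conclusion holds.
q = 11: 11 mod 17 = 11 — not in {2, 3, 5, 7}.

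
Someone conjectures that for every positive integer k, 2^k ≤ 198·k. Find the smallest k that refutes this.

The first 11 eligible values, up to k = 11, all satisfy the conclusion.
k = 12: 2^k = 4096 and 198·k = 2376, so 4096 > 2376.

k = 12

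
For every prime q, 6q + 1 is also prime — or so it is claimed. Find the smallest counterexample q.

q = 19

A counterexample is any prime q such that 6q + 1 is not prime; we check each in order.
The first 7 eligible values, up to q = 17, all satisfy the conclusion.
q = 19: 6q + 1 = 115 = 5 × 23, not prime.
So q = 19 is the smallest counterexample.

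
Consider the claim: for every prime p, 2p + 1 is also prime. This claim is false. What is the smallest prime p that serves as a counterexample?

p = 7

We need the least prime p for which 2p + 1 is not prime.
For p = 2, 3, 5 the conclusion holds.
p = 7: 2p + 1 = 15 = 3 × 5, not prime.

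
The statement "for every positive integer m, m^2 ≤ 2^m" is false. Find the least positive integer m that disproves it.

m = 1: m^2 = 1 and 2^m = 2, so 1 ≤ 2.
m = 2: m^2 = 4 and 2^m = 4, so 4 ≤ 4.
m = 3: m^2 = 9 and 2^m = 8, so 9 > 8.

m = 3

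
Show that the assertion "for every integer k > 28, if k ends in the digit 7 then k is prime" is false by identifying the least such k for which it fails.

A counterexample is any integer k > 28 such that k ends in the digit 7 but k is not prime; we check each in order.
For k = 37, 47 the conclusion holds.
k = 57: 57 ends in 7; 57 = 3 × 19, composite.

k = 57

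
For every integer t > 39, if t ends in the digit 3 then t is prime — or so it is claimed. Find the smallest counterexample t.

t = 63

A counterexample is any integer t > 39 such that t ends in the digit 3 but t is not prime; we check each in order.
For t = 43, 53 the conclusion holds.
t = 63: 63 ends in 3; 63 = 3 × 21, composite.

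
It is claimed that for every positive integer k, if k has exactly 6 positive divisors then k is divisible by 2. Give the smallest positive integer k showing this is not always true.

For k = 12, 18, 20, 28, 32, 44 the conclusion holds.
k = 45: τ(45) = 6; 45 mod 2 = 1.

k = 45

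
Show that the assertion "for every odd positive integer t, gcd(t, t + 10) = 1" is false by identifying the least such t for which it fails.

t = 5

We need the least odd positive integer t for which gcd(t, t + 10) > 1.
t = 1: gcd(1, 11) = 1.
t = 3: gcd(3, 13) = 1.
t = 5: gcd(5, 15) = 5.
Thus t = 5 disproves the claim, and no smaller t works.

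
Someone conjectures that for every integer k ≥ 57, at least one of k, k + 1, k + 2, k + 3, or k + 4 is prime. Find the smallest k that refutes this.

We need the least integer k ≥ 57 for which k, k + 1, k + 2, k + 3, k + 4 are all composite.
The first 5 eligible values, up to k = 61, all satisfy the conclusion.
k = 62: 62 = 2 × 31; 63 = 3 × 21; 64 = 2 × 32; 65 = 5 × 13; 66 = 2 × 33 — all composite.
So k = 62 is the smallest counterexample.

k = 62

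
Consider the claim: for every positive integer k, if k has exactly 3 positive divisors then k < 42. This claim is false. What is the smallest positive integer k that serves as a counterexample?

We need the least positive integer k for which k has exactly 3 positive divisors but the claim fails.
For k = 4, 9, 25 the conclusion holds.
k = 49: τ(49) = 3; 49 ≥ 42.
Thus k = 49 disproves the claim, and no smaller k works.

k = 49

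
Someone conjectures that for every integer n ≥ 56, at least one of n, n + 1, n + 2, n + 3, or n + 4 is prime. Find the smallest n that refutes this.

We need the least integer n ≥ 56 for which n, n + 1, n + 2, n + 3, n + 4 are all composite.
For n = 56, 57, 58, 59, 60, 61 the conclusion holds.
n = 62: 62 = 2 × 31; 63 = 3 × 21; 64 = 2 × 32; 65 = 5 × 13; 66 = 2 × 33 — all composite.
So n = 62 is the smallest counterexample.

n = 62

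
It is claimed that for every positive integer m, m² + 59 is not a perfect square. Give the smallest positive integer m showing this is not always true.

A counterexample is any positive integer m such that m² + 59 is a perfect square; we check each in order.
The first 28 eligible values, up to m = 28, all satisfy the conclusion.
m = 29: 29² + 59 = 900 = 30², a perfect square.
Thus m = 29 disproves the claim, and no smaller m works.

m = 29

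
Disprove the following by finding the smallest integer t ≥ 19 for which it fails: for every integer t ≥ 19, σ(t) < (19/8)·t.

t = 24

For t = 19, 20, 21, 22, 23 the conclusion holds.
t = 24: σ(24) = 60; 60 ≥ 57.
So t = 24 is the smallest counterexample.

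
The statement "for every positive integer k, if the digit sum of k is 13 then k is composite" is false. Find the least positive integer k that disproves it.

Check each positive integer k in order until the digit sum of k is 13 but k is prime.
For k = 49, 58 the conclusion holds.
k = 67: digit sum 13; 67 is prime, not composite.
So k = 67 is the smallest counterexample.

k = 67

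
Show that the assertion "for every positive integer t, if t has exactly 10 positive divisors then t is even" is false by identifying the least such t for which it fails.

t = 405

We need the least positive integer t for which t has exactly 10 positive divisors but t is odd.
The first 9 eligible values, up to t = 368, all satisfy the conclusion.
t = 405: divisors of 405: 10 divisors; 405 is odd.
Hence t = 405 is a counterexample.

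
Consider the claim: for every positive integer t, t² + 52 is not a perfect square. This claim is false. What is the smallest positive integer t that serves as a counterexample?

t = 12

We need the least positive integer t for which t² + 52 is a perfect square.
The first 11 eligible values, up to t = 11, all satisfy the conclusion.
t = 12: 12² + 52 = 196 = 14², a perfect square.
Hence t = 12 is a counterexample.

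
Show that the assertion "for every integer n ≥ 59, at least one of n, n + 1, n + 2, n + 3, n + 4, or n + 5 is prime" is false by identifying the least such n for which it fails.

n = 90

Check each integer n ≥ 59 in order until n, n + 1, n + 2, n + 3, n + 4, n + 5 are all composite.
For n = 59, 60, 61, 62, …, 87, 88, 89 the conclusion holds.
n = 90: 90 = 2 × 45; 91 = 7 × 13; 92 = 2 × 46; 93 = 3 × 31; 94 = 2 × 47; 95 = 5 × 19 — all composite.
So n = 90 is the smallest counterexample.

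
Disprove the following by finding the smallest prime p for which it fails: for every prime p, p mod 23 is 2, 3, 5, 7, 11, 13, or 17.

p = 19

A counterexample is any prime p such that the claim fails; we check each in order.
The first 7 eligible values, up to p = 17, all satisfy the conclusion.
p = 19: 19 mod 23 = 19 — not in {2, 3, 5, 7, 11, 13, 17}.
Thus p = 19 disproves the claim, and no smaller p works.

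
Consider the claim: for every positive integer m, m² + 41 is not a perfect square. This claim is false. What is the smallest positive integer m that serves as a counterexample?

A counterexample is any positive integer m such that m² + 41 is a perfect square; we check each in order.
For m = 1, 2, 3, 4, …, 17, 18, 19 the conclusion holds.
m = 20: 20² + 41 = 441 = 21², a perfect square.

m = 20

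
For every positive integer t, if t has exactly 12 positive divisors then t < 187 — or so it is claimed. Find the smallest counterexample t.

The first 12 eligible values, up to t = 160, all satisfy the conclusion.
t = 198: τ(198) = 12; 198 ≥ 187.

t = 198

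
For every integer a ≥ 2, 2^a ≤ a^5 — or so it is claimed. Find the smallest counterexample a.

a = 23

Check each integer a ≥ 2 in order until 2^a > a^5.
For a = 2, 3, 4, 5, …, 20, 21, 22 the conclusion holds.
a = 23: 2^a = 8388608 and a^5 = 6436343, so 8388608 > 6436343.
Hence a = 23 is a counterexample.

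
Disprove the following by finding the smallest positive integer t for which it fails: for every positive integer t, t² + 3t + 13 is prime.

We need the least positive integer t for which t² + 3t + 13 is not prime.
The first 8 eligible values, up to t = 8, all satisfy the conclusion.
t = 9: t² + 3t + 13 = 121 = 11 × 11, composite.

t = 9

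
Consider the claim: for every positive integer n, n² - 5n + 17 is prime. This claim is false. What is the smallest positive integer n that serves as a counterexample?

n = 13

The first 12 eligible values, up to n = 12, all satisfy the conclusion.
n = 13: n² - 5n + 17 = 121 = 11 × 11, composite.
Hence n = 13 is a counterexample.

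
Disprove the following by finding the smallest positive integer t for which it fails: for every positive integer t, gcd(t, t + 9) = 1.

t = 3

We need the least positive integer t for which gcd(t, t + 9) > 1.
For t = 1, 2 the conclusion holds.
t = 3: gcd(3, 12) = 3.
Thus t = 3 disproves the claim, and no smaller t works.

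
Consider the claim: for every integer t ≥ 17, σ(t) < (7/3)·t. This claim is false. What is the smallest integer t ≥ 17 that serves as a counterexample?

t = 24

A counterexample is any integer t ≥ 17 such that the claim fails; we check each in order.
t = 17: σ(17) = 18; 18 < 119/3.
t = 18: σ(18) = 39; 39 < 42.
t = 19: σ(19) = 20; 20 < 133/3.
t = 20: σ(20) = 42; 42 < 140/3.
t = 21: σ(21) = 32; 32 < 49.
t = 22: σ(22) = 36; 36 < 154/3.
t = 23: σ(23) = 24; 24 < 161/3.
t = 24: σ(24) = 60; 60 ≥ 56.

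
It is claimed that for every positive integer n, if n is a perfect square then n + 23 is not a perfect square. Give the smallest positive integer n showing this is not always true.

For n = 1, 4, 9, 16, 25, 36, 49, 64, 81, 100 the conclusion holds.
n = 121: 121 = 11² and 121 + 23 = 144 = 12².
So n = 121 is the smallest counterexample.

n = 121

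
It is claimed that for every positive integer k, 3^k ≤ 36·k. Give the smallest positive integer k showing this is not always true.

The first 4 eligible values, up to k = 4, all satisfy the conclusion.
k = 5: 3^k = 243 and 36·k = 180, so 243 > 180.
Hence k = 5 is a counterexample.

k = 5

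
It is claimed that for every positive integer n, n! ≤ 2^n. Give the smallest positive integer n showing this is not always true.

n = 4

n = 1: n! = 1 and 2^n = 2, so 1 ≤ 2.
n = 2: n! = 2 and 2^n = 4, so 2 ≤ 4.
n = 3: n! = 6 and 2^n = 8, so 6 ≤ 8.
n = 4: n! = 24 and 2^n = 16, so 24 > 16.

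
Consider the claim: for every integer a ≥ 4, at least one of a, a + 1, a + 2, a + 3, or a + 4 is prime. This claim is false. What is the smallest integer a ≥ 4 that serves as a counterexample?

The first 20 eligible values, up to a = 23, all satisfy the conclusion.
a = 24: 24 = 2 × 12; 25 = 5 × 5; 26 = 2 × 13; 27 = 3 × 9; 28 = 2 × 14 — all composite.

a = 24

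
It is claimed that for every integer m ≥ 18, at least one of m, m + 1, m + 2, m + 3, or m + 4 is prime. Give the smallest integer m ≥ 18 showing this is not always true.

m = 24

Check each integer m ≥ 18 in order until m, m + 1, m + 2, m + 3, m + 4 are all composite.
The first 6 eligible values, up to m = 23, all satisfy the conclusion.
m = 24: 24 = 2 × 12; 25 = 5 × 5; 26 = 2 × 13; 27 = 3 × 9; 28 = 2 × 14 — all composite.
Thus m = 24 disproves the claim, and no smaller m works.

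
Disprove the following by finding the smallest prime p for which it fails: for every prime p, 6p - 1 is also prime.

A counterexample is any prime p such that 6p - 1 is not prime; we check each in order.
For p = 2, 3, 5, 7 the conclusion holds.
p = 11: 6p - 1 = 65 = 5 × 13, not prime.
Thus p = 11 disproves the claim, and no smaller p works.

p = 11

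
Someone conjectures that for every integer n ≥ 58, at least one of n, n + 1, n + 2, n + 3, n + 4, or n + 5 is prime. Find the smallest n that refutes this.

Check each integer n ≥ 58 in order until n, n + 1, n + 2, n + 3, n + 4, n + 5 are all composite.
For n = 58, 59, 60, 61, …, 87, 88, 89 the conclusion holds.
n = 90: 90 = 2 × 45; 91 = 7 × 13; 92 = 2 × 46; 93 = 3 × 31; 94 = 2 × 47; 95 = 5 × 19 — all composite.

n = 90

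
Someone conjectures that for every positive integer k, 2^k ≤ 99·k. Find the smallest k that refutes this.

We need the least positive integer k for which 2^k > 99·k.
The first 9 eligible values, up to k = 9, all satisfy the conclusion.
k = 10: 2^k = 1024 and 99·k = 990, so 1024 > 990.
Hence k = 10 is a counterexample.

k = 10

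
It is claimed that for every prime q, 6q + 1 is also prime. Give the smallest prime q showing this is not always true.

We need the least prime q for which 6q + 1 is not prime.
The first 7 eligible values, up to q = 17, all satisfy the conclusion.
q = 19: 6q + 1 = 115 = 5 × 23, not prime.
So q = 19 is the smallest counterexample.

q = 19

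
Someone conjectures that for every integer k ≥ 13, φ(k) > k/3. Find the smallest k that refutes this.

The first 5 eligible values, up to k = 17, all satisfy the conclusion.
k = 18: φ(18) = 6 and 18/3 = 6, so φ(18) ≤ 18/3.
Thus k = 18 disproves the claim, and no smaller k works.

k = 18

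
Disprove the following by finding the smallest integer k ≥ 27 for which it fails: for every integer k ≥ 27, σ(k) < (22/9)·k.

k = 36

We need the least integer k ≥ 27 for which the claim fails.
For k = 27, 28, 29, 30, 31, 32, 33, 34, 35 the conclusion holds.
k = 36: σ(36) = 91; 91 ≥ 88.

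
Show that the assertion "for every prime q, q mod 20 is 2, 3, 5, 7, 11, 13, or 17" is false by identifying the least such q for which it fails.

q = 2: 2 mod 20 = 2.
q = 3: 3 mod 20 = 3.
q = 5: 5 mod 20 = 5.
q = 7: 7 mod 20 = 7.
q = 11: 11 mod 20 = 11.
q = 13: 13 mod 20 = 13.
q = 17: 17 mod 20 = 17.
q = 19: 19 mod 20 = 19 — not in {2, 3, 5, 7, 11, 13, 17}.
Thus q = 19 disproves the claim, and no smaller q works.

q = 19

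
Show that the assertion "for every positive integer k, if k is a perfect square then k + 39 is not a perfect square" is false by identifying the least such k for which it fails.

k = 25

A counterexample is any positive integer k such that k is a perfect square but k + 39 is a perfect square; we check each in order.
k = 1: 1 + 39 = 40, not a perfect square.
k = 4: 4 + 39 = 43, not a perfect square.
k = 9: 9 + 39 = 48, not a perfect square.
k = 16: 16 + 39 = 55, not a perfect square.
k = 25: 25 = 5² and 25 + 39 = 64 = 8².
So k = 25 is the smallest counterexample.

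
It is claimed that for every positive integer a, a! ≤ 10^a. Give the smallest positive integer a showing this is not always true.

A counterexample is any positive integer a such that a! > 10^a; we check each in order.
For a = 1, 2, 3, 4, …, 22, 23, 24 the conclusion holds.
a = 25: a! = 15511210043330985984000000 and 10^a = 10000000000000000000000000, so 15511210043330985984000000 > 10000000000000000000000000.
Thus a = 25 disproves the claim, and no smaller a works.

a = 25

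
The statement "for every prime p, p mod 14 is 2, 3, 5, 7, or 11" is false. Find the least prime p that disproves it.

p = 13

The first 5 eligible values, up to p = 11, all satisfy the conclusion.
p = 13: 13 mod 14 = 13 — not in {2, 3, 5, 7, 11}.
Thus p = 13 disproves the claim, and no smaller p works.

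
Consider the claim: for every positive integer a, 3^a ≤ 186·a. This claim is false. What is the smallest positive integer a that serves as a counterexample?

Check each positive integer a in order until 3^a > 186·a.
The first 6 eligible values, up to a = 6, all satisfy the conclusion.
a = 7: 3^a = 2187 and 186·a = 1302, so 2187 > 1302.

a = 7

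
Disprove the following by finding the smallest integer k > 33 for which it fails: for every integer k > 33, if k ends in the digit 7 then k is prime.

k = 57

k = 37: 37 ends in 7 and is prime.
k = 47: 47 ends in 7 and is prime.
k = 57: 57 ends in 7; 57 = 3 × 19, composite.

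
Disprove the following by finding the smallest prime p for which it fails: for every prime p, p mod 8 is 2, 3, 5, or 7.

Check each prime p in order until the claim fails.
p = 2: 2 mod 8 = 2.
p = 3: 3 mod 8 = 3.
p = 5: 5 mod 8 = 5.
p = 7: 7 mod 8 = 7.
p = 11: 11 mod 8 = 3.
p = 13: 13 mod 8 = 5.
p = 17: 17 mod 8 = 1 — not in {2, 3, 5, 7}.
So p = 17 is the smallest counterexample.

p = 17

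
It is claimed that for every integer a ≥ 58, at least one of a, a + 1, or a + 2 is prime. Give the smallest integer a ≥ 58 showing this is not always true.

a = 58: 59 is prime.
a = 59: 59 is prime.
a = 60: 61 is prime.
a = 61: 61 is prime.
a = 62: 62 = 2 × 31; 63 = 3 × 21; 64 = 2 × 32 — all composite.
Thus a = 62 disproves the claim, and no smaller a works.

a = 62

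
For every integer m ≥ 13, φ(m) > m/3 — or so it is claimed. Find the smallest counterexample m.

m = 18

We need the least integer m ≥ 13 for which the claim fails.
m = 13: φ(13) = 12 and 13/3 = 13/3, so φ(13) > 13/3.
m = 14: φ(14) = 6 and 14/3 = 14/3, so φ(14) > 14/3.
m = 15: φ(15) = 8 and 15/3 = 5, so φ(15) > 15/3.
m = 16: φ(16) = 8 and 16/3 = 16/3, so φ(16) > 16/3.
m = 17: φ(17) = 16 and 17/3 = 17/3, so φ(17) > 17/3.
m = 18: φ(18) = 6 and 18/3 = 6, so φ(18) ≤ 18/3.
So m = 18 is the smallest counterexample.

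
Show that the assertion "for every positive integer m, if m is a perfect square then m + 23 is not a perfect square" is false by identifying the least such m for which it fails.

m = 121

The first 10 eligible values, up to m = 100, all satisfy the conclusion.
m = 121: 121 = 11² and 121 + 23 = 144 = 12².
So m = 121 is the smallest counterexample.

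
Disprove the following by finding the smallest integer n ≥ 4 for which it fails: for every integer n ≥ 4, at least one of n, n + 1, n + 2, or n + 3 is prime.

n = 24

We need the least integer n ≥ 4 for which n, n + 1, n + 2, n + 3 are all composite.
The first 20 eligible values, up to n = 23, all satisfy the conclusion.
n = 24: 24 = 2 × 12; 25 = 5 × 5; 26 = 2 × 13; 27 = 3 × 9 — all composite.
So n = 24 is the smallest counterexample.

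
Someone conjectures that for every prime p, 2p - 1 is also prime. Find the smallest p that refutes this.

p = 2: 2p - 1 = 3, prime.
p = 3: 2p - 1 = 5, prime.
p = 5: 2p - 1 = 9 = 3 × 3, not prime.
Hence p = 5 is a counterexample.

p = 5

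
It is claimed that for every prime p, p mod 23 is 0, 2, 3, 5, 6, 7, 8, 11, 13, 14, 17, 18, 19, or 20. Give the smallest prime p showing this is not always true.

p = 47

The first 14 eligible values, up to p = 43, all satisfy the conclusion.
p = 47: 47 mod 23 = 1 — not in {0, 2, 3, 5, 6, 7, 8, 11, 13, 14, 17, 18, 19, 20}.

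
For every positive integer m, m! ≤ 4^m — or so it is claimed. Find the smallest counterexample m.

m = 9

We need the least positive integer m for which m! > 4^m.
The first 8 eligible values, up to m = 8, all satisfy the conclusion.
m = 9: m! = 362880 and 4^m = 262144, so 362880 > 262144.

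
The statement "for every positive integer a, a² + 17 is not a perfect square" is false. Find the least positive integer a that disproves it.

a = 8

a = 1: 1² + 17 = 18, not a perfect square.
a = 2: 2² + 17 = 21, not a perfect square.
a = 3: 3² + 17 = 26, not a perfect square.
a = 4: 4² + 17 = 33, not a perfect square.
a = 5: 5² + 17 = 42, not a perfect square.
a = 6: 6² + 17 = 53, not a perfect square.
a = 7: 7² + 17 = 66, not a perfect square.
a = 8: 8² + 17 = 81 = 9², a perfect square.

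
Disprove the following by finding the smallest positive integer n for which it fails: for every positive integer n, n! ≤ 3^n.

A counterexample is any positive integer n such that n! > 3^n; we check each in order.
The first 6 eligible values, up to n = 6, all satisfy the conclusion.
n = 7: n! = 5040 and 3^n = 2187, so 5040 > 2187.
Hence n = 7 is a counterexample.

n = 7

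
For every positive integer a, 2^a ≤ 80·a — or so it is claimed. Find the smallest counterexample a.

a = 10

The first 9 eligible values, up to a = 9, all satisfy the conclusion.
a = 10: 2^a = 1024 and 80·a = 800, so 1024 > 800.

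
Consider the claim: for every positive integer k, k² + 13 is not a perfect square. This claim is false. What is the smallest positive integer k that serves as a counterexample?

k = 6

k = 1: 1² + 13 = 14, not a perfect square.
k = 2: 2² + 13 = 17, not a perfect square.
k = 3: 3² + 13 = 22, not a perfect square.
k = 4: 4² + 13 = 29, not a perfect square.
k = 5: 5² + 13 = 38, not a perfect square.
k = 6: 6² + 13 = 49 = 7², a perfect square.
Thus k = 6 disproves the claim, and no smaller k works.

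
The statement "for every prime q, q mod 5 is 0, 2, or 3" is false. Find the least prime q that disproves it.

q = 11

A counterexample is any prime q such that the claim fails; we check each in order.
For q = 2, 3, 5, 7 the conclusion holds.
q = 11: 11 mod 5 = 1 — not in {0, 2, 3}.
Thus q = 11 disproves the claim, and no smaller q works.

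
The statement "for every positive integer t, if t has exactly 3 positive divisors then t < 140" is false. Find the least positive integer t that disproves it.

Check each positive integer t in order until t has exactly 3 positive divisors but the claim fails.
t = 4: τ(4) = 3; 4 < 140.
t = 9: τ(9) = 3; 9 < 140.
t = 25: τ(25) = 3; 25 < 140.
t = 49: τ(49) = 3; 49 < 140.
t = 121: τ(121) = 3; 121 < 140.
t = 169: τ(169) = 3; 169 ≥ 140.
Hence t = 169 is a counterexample.

t = 169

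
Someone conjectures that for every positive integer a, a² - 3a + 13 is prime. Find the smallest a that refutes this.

a = 12

Check each positive integer a in order until a² - 3a + 13 is not prime.
The first 11 eligible values, up to a = 11, all satisfy the conclusion.
a = 12: a² - 3a + 13 = 121 = 11 × 11, composite.
Hence a = 12 is a counterexample.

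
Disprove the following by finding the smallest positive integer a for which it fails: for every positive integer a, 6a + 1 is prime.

a = 4

Check each positive integer a in order until 6a + 1 is not prime.
For a = 1, 2, 3 the conclusion holds.
a = 4: 6a + 1 = 25 = 5 × 5, composite.
Hence a = 4 is a counterexample.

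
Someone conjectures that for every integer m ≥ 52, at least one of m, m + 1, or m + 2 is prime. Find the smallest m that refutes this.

m = 54

We need the least integer m ≥ 52 for which m, m + 1, m + 2 are all composite.
m = 52: 53 is prime.
m = 53: 53 is prime.
m = 54: 54 = 2 × 27; 55 = 5 × 11; 56 = 2 × 28 — all composite.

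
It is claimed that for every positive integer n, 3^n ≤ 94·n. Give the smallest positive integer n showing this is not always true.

We need the least positive integer n for which 3^n > 94·n.
n = 1: 3^n = 3 and 94·n = 94, so 3 ≤ 94.
n = 2: 3^n = 9 and 94·n = 188, so 9 ≤ 188.
n = 3: 3^n = 27 and 94·n = 282, so 27 ≤ 282.
n = 4: 3^n = 81 and 94·n = 376, so 81 ≤ 376.
n = 5: 3^n = 243 and 94·n = 470, so 243 ≤ 470.
n = 6: 3^n = 729 and 94·n = 564, so 729 > 564.
So n = 6 is the smallest counterexample.

n = 6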